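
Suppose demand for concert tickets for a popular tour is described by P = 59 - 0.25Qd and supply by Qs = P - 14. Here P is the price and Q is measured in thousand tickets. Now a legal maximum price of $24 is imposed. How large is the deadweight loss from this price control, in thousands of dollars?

422.5

Rearranging demand gives Qd = 236 - 4P. In a free market, 236 - 4P = P - 14 gives the equilibrium P* = 50, Q* = 36.
Because the ceiling (24) lies below the market-clearing price, it is binding.
At P = 24: Qd = 236 - 4·24 = 140 and Qs = 24 - 14 = 10.
Quantity traded falls to 10. At Q = 10 the demand price is (236 - 10)/4 = 56.5 and the supply price is 14 + 10 = 24.
Deadweight loss = ½ · (56.5 - 24) · (36 - 10) = ½ · 32.5 · 26 = 422.5.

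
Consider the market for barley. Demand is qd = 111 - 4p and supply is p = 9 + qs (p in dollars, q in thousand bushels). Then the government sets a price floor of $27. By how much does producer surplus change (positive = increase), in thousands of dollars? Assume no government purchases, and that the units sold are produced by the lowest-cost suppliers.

Rearranging supply gives qs = p - 9. Setting quantity demanded equal to quantity supplied, 111 - 4p = p - 9, gives p* = 24 and q* = 15.
The floor of 27 is above the equilibrium price 24, so it binds.
At p = 27: qd = 111 - 4·27 = 3 and qs = 27 - 9 = 18.
Producer surplus without the control is ½ · (24 - 9) · 15 = 112.5.
With the floor, 3 units are sold at 27. The supply price at q = 3 is 12, so PS = ½ · [(27 - 9) + (27 - 12)] · 3 = 49.5.
Change in producer surplus = 49.5 - 112.5 = -63.

-63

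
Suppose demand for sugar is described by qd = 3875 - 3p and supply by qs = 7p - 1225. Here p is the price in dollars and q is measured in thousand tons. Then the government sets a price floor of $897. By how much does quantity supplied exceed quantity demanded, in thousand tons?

In a free market, 3875 - 3p = 7p - 1225 gives the equilibrium p* = 510, q* = 2345.
Since 897 > 510, the floor is binding.
At p = 897: qd = 3875 - 3·897 = 1184 and qs = 7·897 - 1225 = 5054.
Surplus = qs - qd = 5054 - 1184 = 3870.

3870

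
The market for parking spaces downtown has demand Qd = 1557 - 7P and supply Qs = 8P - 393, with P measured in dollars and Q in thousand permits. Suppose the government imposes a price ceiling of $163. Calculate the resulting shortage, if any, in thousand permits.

0

Setting quantity demanded equal to quantity supplied, 1557 - 7P = 8P - 393, gives P* = 130 and Q* = 647.
Since 163 is above P* = 130, the ceiling does not bind and the free-market outcome prevails.
Since the control does not bind, there is no shortage.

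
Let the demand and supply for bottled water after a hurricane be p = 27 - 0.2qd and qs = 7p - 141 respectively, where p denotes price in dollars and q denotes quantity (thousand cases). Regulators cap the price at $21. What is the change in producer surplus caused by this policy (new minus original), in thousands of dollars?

Rearranging demand gives qd = 135 - 5p. Without the control the market clears where 135 - 5p = 7p - 141, i.e. p* = 23 and q* = 20.
The ceiling of 21 is below the equilibrium price 23, so it binds.
At p = 21: qd = 135 - 5·21 = 30 and qs = 7·21 - 141 = 6.
Producer surplus without the control is ½ · (23 - 141/7) · 20 = 200/7.
With the ceiling, producers sell 6 units at 21, so PS = ½ · (21 - 141/7) · 6 = 18/7.
Change in producer surplus = 18/7 - 200/7 = -26.

-26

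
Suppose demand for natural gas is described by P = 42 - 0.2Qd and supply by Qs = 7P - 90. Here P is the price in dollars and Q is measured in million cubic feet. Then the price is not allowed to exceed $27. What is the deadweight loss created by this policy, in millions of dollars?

Rearranging demand gives Qd = 210 - 5P. Equilibrium: 210 - 5P = 7P - 90, so 300 = 12P and P* = 25, Q* = 85.
The ceiling of 27 is above the equilibrium price 25, so it is not binding; the market clears at P* = 25, Q* = 85.
Since the control does not bind, no trades are prevented and deadweight loss is zero.

0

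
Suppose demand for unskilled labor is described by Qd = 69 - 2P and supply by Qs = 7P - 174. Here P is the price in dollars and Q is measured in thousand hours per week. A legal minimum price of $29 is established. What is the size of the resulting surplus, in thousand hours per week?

18

In a free market, 69 - 2P = 7P - 174 gives the equilibrium P* = 27, Q* = 15.
Since 29 > 27, the floor is binding.
At P = 29: Qd = 69 - 2·29 = 11 and Qs = 7·29 - 174 = 29.
Surplus = Qs - Qd = 29 - 11 = 18.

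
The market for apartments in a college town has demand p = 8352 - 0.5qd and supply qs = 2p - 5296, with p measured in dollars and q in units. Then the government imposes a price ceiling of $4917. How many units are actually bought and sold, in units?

4538

Rearranging demand gives qd = 16704 - 2p. In a free market, 16704 - 2p = 2p - 5296 gives the equilibrium p* = 5500, q* = 5704.
The ceiling of 4917 is below the equilibrium price 5500, so it binds.
At p = 4917: qd = 16704 - 2·4917 = 6870 and qs = 2·4917 - 5296 = 4538.
The quantity actually transacted is the short side, supply: 4538.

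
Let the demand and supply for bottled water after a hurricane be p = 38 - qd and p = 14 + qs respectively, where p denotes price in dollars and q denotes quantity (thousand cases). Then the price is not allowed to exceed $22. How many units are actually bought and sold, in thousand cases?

8

Rearranging demand gives qd = 38 - p; rearranging supply gives qs = p - 14. Setting quantity demanded equal to quantity supplied, 38 - p = p - 14, gives p* = 26 and q* = 12.
The ceiling of 22 is below the equilibrium price 26, so it binds.
At p = 22: qd = 38 - 22 = 16 and qs = 22 - 14 = 8.
The quantity actually transacted is the short side, supply: 8.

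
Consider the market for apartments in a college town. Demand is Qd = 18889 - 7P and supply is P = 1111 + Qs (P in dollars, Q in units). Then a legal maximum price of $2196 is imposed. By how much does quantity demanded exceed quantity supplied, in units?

Rearranging supply gives Qs = P - 1111. Without the control the market clears where 18889 - 7P = P - 1111, i.e. P* = 2500 and Q* = 1389.
The ceiling of 2196 is below the equilibrium price 2500, so it binds.
At P = 2196: Qd = 18889 - 7·2196 = 3517 and Qs = 2196 - 1111 = 1085.
Shortage = Qd - Qs = 3517 - 1085 = 2432.

2432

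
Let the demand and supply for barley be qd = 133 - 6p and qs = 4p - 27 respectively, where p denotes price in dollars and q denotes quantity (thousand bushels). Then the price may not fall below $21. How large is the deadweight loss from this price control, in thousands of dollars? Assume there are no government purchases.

In a free market, 133 - 6p = 4p - 27 gives the equilibrium p* = 16, q* = 37.
Because the floor (21) lies above the market-clearing price, it is binding.
At p = 21: qd = 133 - 6·21 = 7 and qs = 4·21 - 27 = 57.
Quantity traded falls to 7. At q = 7 the demand price is (133 - 7)/6 = 21 and the supply price is (27 + 7)/4 = 8.5.
Deadweight loss = ½ · (21 - 8.5) · (37 - 7) = ½ · 12.5 · 30 = 187.5.

187.5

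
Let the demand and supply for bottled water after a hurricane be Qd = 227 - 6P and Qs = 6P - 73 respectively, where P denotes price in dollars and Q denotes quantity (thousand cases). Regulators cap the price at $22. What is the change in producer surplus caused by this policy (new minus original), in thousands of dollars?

In a free market, 227 - 6P = 6P - 73 gives the equilibrium P* = 25, Q* = 77.
Since 22 < 25, the ceiling is binding.
At P = 22: Qd = 227 - 6·22 = 95 and Qs = 6·22 - 73 = 59.
Producer surplus without the control is ½ · (25 - 73/6) · 77 = 5929/12.
With the ceiling, producers sell 59 units at 22, so PS = ½ · (22 - 73/6) · 59 = 3481/12.
Change in producer surplus = 3481/12 - 5929/12 = -204.

-204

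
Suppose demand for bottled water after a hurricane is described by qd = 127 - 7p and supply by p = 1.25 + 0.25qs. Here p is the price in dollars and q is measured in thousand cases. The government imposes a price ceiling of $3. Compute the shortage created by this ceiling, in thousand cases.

99

Rearranging supply gives qs = 4p - 5. Setting quantity demanded equal to quantity supplied, 127 - 7p = 4p - 5, gives p* = 12 and q* = 43.
The ceiling of 3 is below the equilibrium price 12, so it binds.
At p = 3: qd = 127 - 7·3 = 106 and qs = 4·3 - 5 = 7.
Shortage = qd - qs = 106 - 7 = 99.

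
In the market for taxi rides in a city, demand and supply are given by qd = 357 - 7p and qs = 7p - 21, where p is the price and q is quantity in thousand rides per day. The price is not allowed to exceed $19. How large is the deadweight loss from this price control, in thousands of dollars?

448

Setting quantity demanded equal to quantity supplied, 357 - 7p = 7p - 21, gives p* = 27 and q* = 168.
Since 19 < 27, the ceiling is binding.
At p = 19: qd = 357 - 7·19 = 224 and qs = 7·19 - 21 = 112.
Quantity traded falls to 112. At q = 112 the demand price is (357 - 112)/7 = 35 and the supply price is (21 + 112)/7 = 19.
Deadweight loss = ½ · (35 - 19) · (168 - 112) = ½ · 16 · 56 = 448.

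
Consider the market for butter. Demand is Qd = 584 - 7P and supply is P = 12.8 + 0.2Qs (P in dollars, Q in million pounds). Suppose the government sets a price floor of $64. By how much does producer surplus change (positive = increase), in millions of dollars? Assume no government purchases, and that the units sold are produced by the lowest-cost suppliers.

Rearranging supply gives Qs = 5P - 64. In a free market, 584 - 7P = 5P - 64 gives the equilibrium P* = 54, Q* = 206.
Because the floor (64) lies above the market-clearing price, it is binding.
At P = 64: Qd = 584 - 7·64 = 136 and Qs = 5·64 - 64 = 256.
Producer surplus without the control is ½ · (54 - 12.8) · 206 = 4243.6.
With the floor, 136 units are sold at 64. The supply price at Q = 136 is 40, so PS = ½ · [(64 - 12.8) + (64 - 40)] · 136 = 5113.6.
Change in producer surplus = 5113.6 - 4243.6 = 870.

870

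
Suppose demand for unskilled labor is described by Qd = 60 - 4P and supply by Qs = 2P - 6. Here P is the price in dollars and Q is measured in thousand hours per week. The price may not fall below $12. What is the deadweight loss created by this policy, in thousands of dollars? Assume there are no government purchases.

Equilibrium: 60 - 4P = 2P - 6, so 66 = 6P and P* = 11, Q* = 16.
The floor of 12 is above the equilibrium price 11, so it binds.
At P = 12: Qd = 60 - 4·12 = 12 and Qs = 2·12 - 6 = 18.
Quantity traded falls to 12. At Q = 12 the demand price is (60 - 12)/4 = 12 and the supply price is (6 + 12)/2 = 9.
Deadweight loss = ½ · (12 - 9) · (16 - 12) = ½ · 3 · 4 = 6.

6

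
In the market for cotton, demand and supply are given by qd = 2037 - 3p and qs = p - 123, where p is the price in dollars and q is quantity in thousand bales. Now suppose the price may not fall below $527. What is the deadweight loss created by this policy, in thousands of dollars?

0

Equilibrium: 2037 - 3p = p - 123, so 2160 = 4p and p* = 540, q* = 417.
Since 527 is below p* = 540, the floor does not bind and the free-market outcome prevails.
Since the control does not bind, no trades are prevented and deadweight loss is zero.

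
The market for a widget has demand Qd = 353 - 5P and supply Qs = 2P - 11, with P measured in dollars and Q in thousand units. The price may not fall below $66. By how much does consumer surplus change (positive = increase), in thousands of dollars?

Setting quantity demanded equal to quantity supplied, 353 - 5P = 2P - 11, gives P* = 52 and Q* = 93.
The floor of 66 is above the equilibrium price 52, so it binds.
At P = 66: Qd = 353 - 5·66 = 23 and Qs = 2·66 - 11 = 121.
Consumer surplus without the control is ½ · (70.6 - 52) · 93 = 864.9.
With the floor, consumers buy 23 units at 66, so CS = ½ · (70.6 - 66) · 23 = 52.9.
Change in consumer surplus = 52.9 - 864.9 = -812.

-812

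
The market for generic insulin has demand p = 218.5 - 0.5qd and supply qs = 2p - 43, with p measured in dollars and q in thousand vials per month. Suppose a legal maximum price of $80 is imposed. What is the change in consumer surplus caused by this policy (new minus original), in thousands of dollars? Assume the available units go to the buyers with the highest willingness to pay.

Rearranging demand gives qd = 437 - 2p. In a free market, 437 - 2p = 2p - 43 gives the equilibrium p* = 120, q* = 197.
Since 80 < 120, the ceiling is binding.
At p = 80: qd = 437 - 2·80 = 277 and qs = 2·80 - 43 = 117.
Consumer surplus without the control is ½ · (218.5 - 120) · 197 = 9702.25.
With the ceiling, 117 units are sold at 80 (assume they go to the highest-value buyers). The demand price at q = 117 is 160, so CS = ½ · [(218.5 - 80) + (160 - 80)] · 117 = 12782.25.
Change in consumer surplus = 12782.25 - 9702.25 = 3080.

3080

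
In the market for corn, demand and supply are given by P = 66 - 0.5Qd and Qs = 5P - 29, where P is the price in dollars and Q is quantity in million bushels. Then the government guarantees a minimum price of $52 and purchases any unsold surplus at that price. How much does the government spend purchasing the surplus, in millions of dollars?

Rearranging demand gives Qd = 132 - 2P. In a free market, 132 - 2P = 5P - 29 gives the equilibrium P* = 23, Q* = 86.
Because the floor (52) lies above the market-clearing price, it is binding.
At P = 52: Qd = 132 - 2·52 = 28 and Qs = 5·52 - 29 = 231.
Surplus = Qs - Qd = 203.
Government expenditure = surplus × support price = 203 × 52 = 10556.

10556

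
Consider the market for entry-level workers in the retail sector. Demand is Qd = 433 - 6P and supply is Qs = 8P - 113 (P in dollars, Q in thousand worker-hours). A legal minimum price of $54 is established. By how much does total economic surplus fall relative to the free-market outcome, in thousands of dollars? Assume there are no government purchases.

1181.25

Setting quantity demanded equal to quantity supplied, 433 - 6P = 8P - 113, gives P* = 39 and Q* = 199.
Since 54 > 39, the floor is binding.
At P = 54: Qd = 433 - 6·54 = 109 and Qs = 8·54 - 113 = 319.
Quantity traded falls to 109. At Q = 109 the demand price is (433 - 109)/6 = 54 and the supply price is (113 + 109)/8 = 27.75.
Deadweight loss = ½ · (54 - 27.75) · (199 - 109) = ½ · 26.25 · 90 = 1181.25.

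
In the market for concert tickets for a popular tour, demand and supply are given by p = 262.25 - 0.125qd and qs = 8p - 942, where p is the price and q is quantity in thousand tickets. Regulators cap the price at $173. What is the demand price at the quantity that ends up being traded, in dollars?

Rearranging demand gives qd = 2098 - 8p. Setting quantity demanded equal to quantity supplied, 2098 - 8p = 8p - 942, gives p* = 190 and q* = 578.
Because the ceiling (173) lies below the market-clearing price, it is binding.
At p = 173: qd = 2098 - 8·173 = 714 and qs = 8·173 - 942 = 442.
Only 442 units reach the market. On the demand curve, the marginal buyer's willingness to pay at q = 442 is (2098 - 442)/8 = 207.

207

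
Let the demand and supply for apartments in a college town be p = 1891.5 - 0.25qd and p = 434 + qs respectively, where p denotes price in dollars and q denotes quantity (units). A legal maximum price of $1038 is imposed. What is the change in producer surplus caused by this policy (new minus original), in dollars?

-497370

Rearranging demand gives qd = 7566 - 4p; rearranging supply gives qs = p - 434. Equilibrium: 7566 - 4p = p - 434, so 8000 = 5p and p* = 1600, q* = 1166.
Since 1038 < 1600, the ceiling is binding.
At p = 1038: qd = 7566 - 4·1038 = 3414 and qs = 1038 - 434 = 604.
Producer surplus without the control is ½ · (1600 - 434) · 1166 = 679778.
With the ceiling, producers sell 604 units at 1038, so PS = ½ · (1038 - 434) · 604 = 182408.
Change in producer surplus = 182408 - 679778 = -497370.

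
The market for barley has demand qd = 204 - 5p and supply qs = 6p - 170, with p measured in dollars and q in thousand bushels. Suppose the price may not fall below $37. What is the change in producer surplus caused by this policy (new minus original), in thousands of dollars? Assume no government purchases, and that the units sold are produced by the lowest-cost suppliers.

In a free market, 204 - 5p = 6p - 170 gives the equilibrium p* = 34, q* = 34.
Since 37 > 34, the floor is binding.
At p = 37: qd = 204 - 5·37 = 19 and qs = 6·37 - 170 = 52.
Producer surplus without the control is ½ · (34 - 85/3) · 34 = 289/3.
With the floor, 19 units are sold at 37. The supply price at q = 19 is 31.5, so PS = ½ · [(37 - 85/3) + (37 - 31.5)] · 19 = 1615/12.
Change in producer surplus = 1615/12 - 289/3 = 38.25.

38.25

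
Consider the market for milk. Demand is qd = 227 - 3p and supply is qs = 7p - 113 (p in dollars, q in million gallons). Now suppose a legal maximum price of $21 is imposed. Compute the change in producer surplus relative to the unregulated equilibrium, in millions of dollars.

Equilibrium: 227 - 3p = 7p - 113, so 340 = 10p and p* = 34, q* = 125.
Since 21 < 34, the ceiling is binding.
At p = 21: qd = 227 - 3·21 = 164 and qs = 7·21 - 113 = 34.
Producer surplus without the control is ½ · (34 - 113/7) · 125 = 15625/14.
With the ceiling, producers sell 34 units at 21, so PS = ½ · (21 - 113/7) · 34 = 578/7.
Change in producer surplus = 578/7 - 15625/14 = -1033.5.

-1033.5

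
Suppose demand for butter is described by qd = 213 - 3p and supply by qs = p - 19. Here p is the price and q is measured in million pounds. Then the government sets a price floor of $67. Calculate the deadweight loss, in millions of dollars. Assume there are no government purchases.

486

Setting quantity demanded equal to quantity supplied, 213 - 3p = p - 19, gives p* = 58 and q* = 39.
Since 67 > 58, the floor is binding.
At p = 67: qd = 213 - 3·67 = 12 and qs = 67 - 19 = 48.
Quantity traded falls to 12. At q = 12 the demand price is (213 - 12)/3 = 67 and the supply price is 19 + 12 = 31.
Deadweight loss = ½ · (67 - 31) · (39 - 12) = ½ · 36 · 27 = 486.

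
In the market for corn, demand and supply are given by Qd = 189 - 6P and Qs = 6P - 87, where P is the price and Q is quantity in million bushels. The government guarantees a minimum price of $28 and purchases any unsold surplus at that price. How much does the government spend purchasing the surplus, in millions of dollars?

1680

Setting quantity demanded equal to quantity supplied, 189 - 6P = 6P - 87, gives P* = 23 and Q* = 51.
Because the floor (28) lies above the market-clearing price, it is binding.
At P = 28: Qd = 189 - 6·28 = 21 and Qs = 6·28 - 87 = 81.
Surplus = Qs - Qd = 60.
Government expenditure = surplus × support price = 60 × 28 = 1680.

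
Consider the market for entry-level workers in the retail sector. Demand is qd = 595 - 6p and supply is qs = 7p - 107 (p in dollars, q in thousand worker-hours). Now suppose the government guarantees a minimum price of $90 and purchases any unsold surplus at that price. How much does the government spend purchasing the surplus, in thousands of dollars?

Equilibrium: 595 - 6p = 7p - 107, so 702 = 13p and p* = 54, q* = 271.
Because the floor (90) lies above the market-clearing price, it is binding.
At p = 90: qd = 595 - 6·90 = 55 and qs = 7·90 - 107 = 523.
Surplus = qs - qd = 468.
Government expenditure = surplus × support price = 468 × 90 = 42120.

42120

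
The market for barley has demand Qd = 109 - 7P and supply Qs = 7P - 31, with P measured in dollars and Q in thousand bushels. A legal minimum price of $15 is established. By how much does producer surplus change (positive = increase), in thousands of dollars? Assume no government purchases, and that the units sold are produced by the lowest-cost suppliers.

-67.5

Equilibrium: 109 - 7P = 7P - 31, so 140 = 14P and P* = 10, Q* = 39.
Since 15 > 10, the floor is binding.
At P = 15: Qd = 109 - 7·15 = 4 and Qs = 7·15 - 31 = 74.
Producer surplus without the control is ½ · (10 - 31/7) · 39 = 1521/14.
With the floor, 4 units are sold at 15. The supply price at Q = 4 is 5, so PS = ½ · [(15 - 31/7) + (15 - 5)] · 4 = 288/7.
Change in producer surplus = 288/7 - 1521/14 = -67.5.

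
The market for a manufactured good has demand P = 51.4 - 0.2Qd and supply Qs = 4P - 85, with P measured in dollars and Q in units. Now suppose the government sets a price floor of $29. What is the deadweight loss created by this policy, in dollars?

0

Rearranging demand gives Qd = 257 - 5P. Without the control the market clears where 257 - 5P = 4P - 85, i.e. P* = 38 and Q* = 67.
Since 29 is below P* = 38, the floor does not bind and the free-market outcome prevails.
Since the control does not bind, no trades are prevented and deadweight loss is zero.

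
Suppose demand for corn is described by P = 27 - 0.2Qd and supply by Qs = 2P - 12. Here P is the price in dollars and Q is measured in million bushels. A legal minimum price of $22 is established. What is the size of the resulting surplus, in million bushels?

7

Rearranging demand gives Qd = 135 - 5P. Without the control the market clears where 135 - 5P = 2P - 12, i.e. P* = 21 and Q* = 30.
Since 22 > 21, the floor is binding.
At P = 22: Qd = 135 - 5·22 = 25 and Qs = 2·22 - 12 = 32.
Surplus = Qs - Qd = 32 - 25 = 7.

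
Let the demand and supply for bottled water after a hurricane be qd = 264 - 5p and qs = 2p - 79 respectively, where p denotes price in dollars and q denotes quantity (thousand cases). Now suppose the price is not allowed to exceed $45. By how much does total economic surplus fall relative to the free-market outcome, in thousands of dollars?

22.4

In a free market, 264 - 5p = 2p - 79 gives the equilibrium p* = 49, q* = 19.
The ceiling of 45 is below the equilibrium price 49, so it binds.
At p = 45: qd = 264 - 5·45 = 39 and qs = 2·45 - 79 = 11.
Quantity traded falls to 11. At q = 11 the demand price is (264 - 11)/5 = 50.6 and the supply price is (79 + 11)/2 = 45.
Deadweight loss = ½ · (50.6 - 45) · (19 - 11) = ½ · 5.6 · 8 = 22.4.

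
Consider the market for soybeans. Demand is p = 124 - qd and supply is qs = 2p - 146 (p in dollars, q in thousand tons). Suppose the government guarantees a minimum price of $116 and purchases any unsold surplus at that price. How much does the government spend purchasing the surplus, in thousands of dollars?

Rearranging demand gives qd = 124 - p. Setting quantity demanded equal to quantity supplied, 124 - p = 2p - 146, gives p* = 90 and q* = 34.
Since 116 > 90, the floor is binding.
At p = 116: qd = 124 - 116 = 8 and qs = 2·116 - 146 = 86.
Surplus = qs - qd = 78.
Government expenditure = surplus × support price = 78 × 116 = 9048.

9048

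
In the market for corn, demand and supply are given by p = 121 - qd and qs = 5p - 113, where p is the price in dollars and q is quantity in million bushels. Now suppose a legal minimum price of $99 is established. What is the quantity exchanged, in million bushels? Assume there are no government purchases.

Rearranging demand gives qd = 121 - p. In a free market, 121 - p = 5p - 113 gives the equilibrium p* = 39, q* = 82.
Because the floor (99) lies above the market-clearing price, it is binding.
At p = 99: qd = 121 - 99 = 22 and qs = 5·99 - 113 = 382.
The quantity actually transacted is the short side, demand: 22.

22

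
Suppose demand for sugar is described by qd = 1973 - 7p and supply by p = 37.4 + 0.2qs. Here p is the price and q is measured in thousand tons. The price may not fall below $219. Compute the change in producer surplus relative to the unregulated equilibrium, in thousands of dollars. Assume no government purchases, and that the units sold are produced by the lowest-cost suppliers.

Rearranging supply gives qs = 5p - 187. Without the control the market clears where 1973 - 7p = 5p - 187, i.e. p* = 180 and q* = 713.
Because the floor (219) lies above the market-clearing price, it is binding.
At p = 219: qd = 1973 - 7·219 = 440 and qs = 5·219 - 187 = 908.
Producer surplus without the control is ½ · (180 - 37.4) · 713 = 50836.9.
With the floor, 440 units are sold at 219. The supply price at q = 440 is 125.4, so PS = ½ · [(219 - 37.4) + (219 - 125.4)] · 440 = 60544.
Change in producer surplus = 60544 - 50836.9 = 9707.1.

9707.1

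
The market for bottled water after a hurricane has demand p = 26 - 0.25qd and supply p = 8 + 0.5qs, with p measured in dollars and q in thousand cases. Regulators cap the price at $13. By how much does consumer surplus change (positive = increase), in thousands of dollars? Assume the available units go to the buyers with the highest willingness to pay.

Rearranging demand gives qd = 104 - 4p; rearranging supply gives qs = 2p - 16. In a free market, 104 - 4p = 2p - 16 gives the equilibrium p* = 20, q* = 24.
Since 13 < 20, the ceiling is binding.
At p = 13: qd = 104 - 4·13 = 52 and qs = 2·13 - 16 = 10.
Consumer surplus without the control is ½ · (26 - 20) · 24 = 72.
With the ceiling, 10 units are sold at 13 (assume they go to the highest-value buyers). The demand price at q = 10 is 23.5, so CS = ½ · [(26 - 13) + (23.5 - 13)] · 10 = 117.5.
Change in consumer surplus = 117.5 - 72 = 45.5.

45.5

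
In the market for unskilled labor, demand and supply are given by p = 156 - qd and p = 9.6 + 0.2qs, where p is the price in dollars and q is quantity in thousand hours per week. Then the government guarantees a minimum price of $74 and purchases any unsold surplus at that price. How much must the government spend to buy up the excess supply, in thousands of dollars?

17760

Rearranging demand gives qd = 156 - p; rearranging supply gives qs = 5p - 48. Without the control the market clears where 156 - p = 5p - 48, i.e. p* = 34 and q* = 122.
Because the floor (74) lies above the market-clearing price, it is binding.
At p = 74: qd = 156 - 74 = 82 and qs = 5·74 - 48 = 322.
Surplus = qs - qd = 240.
Government expenditure = surplus × support price = 240 × 74 = 17760.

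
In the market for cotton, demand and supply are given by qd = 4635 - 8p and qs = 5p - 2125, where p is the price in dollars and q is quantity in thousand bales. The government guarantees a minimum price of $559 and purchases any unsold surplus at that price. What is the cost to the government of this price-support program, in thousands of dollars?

283413

Equilibrium: 4635 - 8p = 5p - 2125, so 6760 = 13p and p* = 520, q* = 475.
The floor of 559 is above the equilibrium price 520, so it binds.
At p = 559: qd = 4635 - 8·559 = 163 and qs = 5·559 - 2125 = 670.
Surplus = qs - qd = 507.
Government expenditure = surplus × support price = 507 × 559 = 283413.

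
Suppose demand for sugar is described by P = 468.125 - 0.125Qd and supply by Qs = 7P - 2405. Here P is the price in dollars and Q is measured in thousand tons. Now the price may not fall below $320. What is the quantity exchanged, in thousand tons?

Rearranging demand gives Qd = 3745 - 8P. Setting quantity demanded equal to quantity supplied, 3745 - 8P = 7P - 2405, gives P* = 410 and Q* = 465.
Since 320 is below P* = 410, the floor does not bind and the free-market outcome prevails.

465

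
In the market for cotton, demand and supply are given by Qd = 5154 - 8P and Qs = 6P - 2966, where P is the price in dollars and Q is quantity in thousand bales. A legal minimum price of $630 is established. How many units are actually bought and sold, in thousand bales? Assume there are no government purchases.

114

Without the control the market clears where 5154 - 8P = 6P - 2966, i.e. P* = 580 and Q* = 514.
Because the floor (630) lies above the market-clearing price, it is binding.
At P = 630: Qd = 5154 - 8·630 = 114 and Qs = 6·630 - 2966 = 814.
The quantity actually transacted is the short side, demand: 114.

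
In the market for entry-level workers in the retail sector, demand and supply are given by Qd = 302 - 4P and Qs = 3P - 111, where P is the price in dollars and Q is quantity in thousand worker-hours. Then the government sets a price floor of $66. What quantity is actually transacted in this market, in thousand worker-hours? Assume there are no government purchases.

38

Without the control the market clears where 302 - 4P = 3P - 111, i.e. P* = 59 and Q* = 66.
The floor of 66 is above the equilibrium price 59, so it binds.
At P = 66: Qd = 302 - 4·66 = 38 and Qs = 3·66 - 111 = 87.
The quantity actually transacted is the short side, demand: 38.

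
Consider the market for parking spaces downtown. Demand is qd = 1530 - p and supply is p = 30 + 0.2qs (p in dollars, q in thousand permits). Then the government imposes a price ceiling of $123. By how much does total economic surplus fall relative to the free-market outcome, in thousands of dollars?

Rearranging supply gives qs = 5p - 150. Without the control the market clears where 1530 - p = 5p - 150, i.e. p* = 280 and q* = 1250.
Because the ceiling (123) lies below the market-clearing price, it is binding.
At p = 123: qd = 1530 - 123 = 1407 and qs = 5·123 - 150 = 465.
Quantity traded falls to 465. At q = 465 the demand price is 1530 - 465 = 1065 and the supply price is (150 + 465)/5 = 123.
Deadweight loss = ½ · (1065 - 123) · (1250 - 465) = ½ · 942 · 785 = 369735.

369735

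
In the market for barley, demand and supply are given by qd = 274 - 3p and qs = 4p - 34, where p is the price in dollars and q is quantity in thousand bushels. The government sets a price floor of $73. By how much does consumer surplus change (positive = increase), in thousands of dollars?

-2856.5

Setting quantity demanded equal to quantity supplied, 274 - 3p = 4p - 34, gives p* = 44 and q* = 142.
Since 73 > 44, the floor is binding.
At p = 73: qd = 274 - 3·73 = 55 and qs = 4·73 - 34 = 258.
Consumer surplus without the control is ½ · (274/3 - 44) · 142 = 10082/3.
With the floor, consumers buy 55 units at 73, so CS = ½ · (274/3 - 73) · 55 = 3025/6.
Change in consumer surplus = 3025/6 - 10082/3 = -2856.5.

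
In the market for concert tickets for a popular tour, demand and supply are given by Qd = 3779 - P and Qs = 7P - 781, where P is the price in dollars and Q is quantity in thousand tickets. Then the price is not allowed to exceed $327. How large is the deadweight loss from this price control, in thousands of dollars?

1653372

Setting quantity demanded equal to quantity supplied, 3779 - P = 7P - 781, gives P* = 570 and Q* = 3209.
Because the ceiling (327) lies below the market-clearing price, it is binding.
At P = 327: Qd = 3779 - 327 = 3452 and Qs = 7·327 - 781 = 1508.
Quantity traded falls to 1508. At Q = 1508 the demand price is 3779 - 1508 = 2271 and the supply price is (781 + 1508)/7 = 327.
Deadweight loss = ½ · (2271 - 327) · (3209 - 1508) = ½ · 1944 · 1701 = 1653372.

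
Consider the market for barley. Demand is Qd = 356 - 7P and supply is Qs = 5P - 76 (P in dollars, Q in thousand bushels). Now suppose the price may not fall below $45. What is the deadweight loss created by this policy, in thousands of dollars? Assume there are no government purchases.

Setting quantity demanded equal to quantity supplied, 356 - 7P = 5P - 76, gives P* = 36 and Q* = 104.
The floor of 45 is above the equilibrium price 36, so it binds.
At P = 45: Qd = 356 - 7·45 = 41 and Qs = 5·45 - 76 = 149.
Quantity traded falls to 41. At Q = 41 the demand price is (356 - 41)/7 = 45 and the supply price is (76 + 41)/5 = 23.4.
Deadweight loss = ½ · (45 - 23.4) · (104 - 41) = ½ · 21.6 · 63 = 680.4.

680.4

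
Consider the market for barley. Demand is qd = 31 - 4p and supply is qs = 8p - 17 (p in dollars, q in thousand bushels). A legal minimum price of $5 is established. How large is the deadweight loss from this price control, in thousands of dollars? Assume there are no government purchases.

3

Setting quantity demanded equal to quantity supplied, 31 - 4p = 8p - 17, gives p* = 4 and q* = 15.
Because the floor (5) lies above the market-clearing price, it is binding.
At p = 5: qd = 31 - 4·5 = 11 and qs = 8·5 - 17 = 23.
Quantity traded falls to 11. At q = 11 the demand price is (31 - 11)/4 = 5 and the supply price is (17 + 11)/8 = 3.5.
Deadweight loss = ½ · (5 - 3.5) · (15 - 11) = ½ · 1.5 · 4 = 3.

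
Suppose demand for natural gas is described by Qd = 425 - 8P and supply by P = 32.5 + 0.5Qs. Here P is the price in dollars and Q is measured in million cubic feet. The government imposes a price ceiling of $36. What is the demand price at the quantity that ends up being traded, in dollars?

52.25

Rearranging supply gives Qs = 2P - 65. Without the control the market clears where 425 - 8P = 2P - 65, i.e. P* = 49 and Q* = 33.
The ceiling of 36 is below the equilibrium price 49, so it binds.
At P = 36: Qd = 425 - 8·36 = 137 and Qs = 2·36 - 65 = 7.
Only 7 units reach the market. On the demand curve, the marginal buyer's willingness to pay at Q = 7 is (425 - 7)/8 = 52.25.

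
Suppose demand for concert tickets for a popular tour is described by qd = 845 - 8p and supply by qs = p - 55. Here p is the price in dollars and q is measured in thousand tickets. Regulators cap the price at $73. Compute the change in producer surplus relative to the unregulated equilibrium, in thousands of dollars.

In a free market, 845 - 8p = p - 55 gives the equilibrium p* = 100, q* = 45.
Since 73 < 100, the ceiling is binding.
At p = 73: qd = 845 - 8·73 = 261 and qs = 73 - 55 = 18.
Producer surplus without the control is ½ · (100 - 55) · 45 = 1012.5.
With the ceiling, producers sell 18 units at 73, so PS = ½ · (73 - 55) · 18 = 162.
Change in producer surplus = 162 - 1012.5 = -850.5.

-850.5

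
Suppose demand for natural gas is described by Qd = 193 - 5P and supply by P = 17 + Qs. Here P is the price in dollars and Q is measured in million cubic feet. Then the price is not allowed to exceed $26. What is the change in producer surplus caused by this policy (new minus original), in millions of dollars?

-121.5

Rearranging supply gives Qs = P - 17. In a free market, 193 - 5P = P - 17 gives the equilibrium P* = 35, Q* = 18.
Because the ceiling (26) lies below the market-clearing price, it is binding.
At P = 26: Qd = 193 - 5·26 = 63 and Qs = 26 - 17 = 9.
Producer surplus without the control is ½ · (35 - 17) · 18 = 162.
With the ceiling, producers sell 9 units at 26, so PS = ½ · (26 - 17) · 9 = 40.5.
Change in producer surplus = 40.5 - 162 = -121.5.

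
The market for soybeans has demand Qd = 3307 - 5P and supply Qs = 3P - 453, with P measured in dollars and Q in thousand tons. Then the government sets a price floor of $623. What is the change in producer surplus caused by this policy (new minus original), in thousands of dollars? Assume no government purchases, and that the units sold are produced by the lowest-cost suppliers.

Without the control the market clears where 3307 - 5P = 3P - 453, i.e. P* = 470 and Q* = 957.
The floor of 623 is above the equilibrium price 470, so it binds.
At P = 623: Qd = 3307 - 5·623 = 192 and Qs = 3·623 - 453 = 1416.
Producer surplus without the control is ½ · (470 - 151) · 957 = 152641.5.
With the floor, 192 units are sold at 623. The supply price at Q = 192 is 215, so PS = ½ · [(623 - 151) + (623 - 215)] · 192 = 84480.
Change in producer surplus = 84480 - 152641.5 = -68161.5.

-68161.5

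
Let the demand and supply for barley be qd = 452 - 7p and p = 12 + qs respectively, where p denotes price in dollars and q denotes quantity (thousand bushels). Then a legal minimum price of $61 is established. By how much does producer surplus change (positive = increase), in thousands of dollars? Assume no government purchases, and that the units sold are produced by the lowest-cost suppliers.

-145.5

Rearranging supply gives qs = p - 12. Without the control the market clears where 452 - 7p = p - 12, i.e. p* = 58 and q* = 46.
Because the floor (61) lies above the market-clearing price, it is binding.
At p = 61: qd = 452 - 7·61 = 25 and qs = 61 - 12 = 49.
Producer surplus without the control is ½ · (58 - 12) · 46 = 1058.
With the floor, 25 units are sold at 61. The supply price at q = 25 is 37, so PS = ½ · [(61 - 12) + (61 - 37)] · 25 = 912.5.
Change in producer surplus = 912.5 - 1058 = -145.5.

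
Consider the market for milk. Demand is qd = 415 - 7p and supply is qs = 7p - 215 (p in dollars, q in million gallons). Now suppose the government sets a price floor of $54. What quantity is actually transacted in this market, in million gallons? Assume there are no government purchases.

37

Without the control the market clears where 415 - 7p = 7p - 215, i.e. p* = 45 and q* = 100.
The floor of 54 is above the equilibrium price 45, so it binds.
At p = 54: qd = 415 - 7·54 = 37 and qs = 7·54 - 215 = 163.
The quantity actually transacted is the short side, demand: 37.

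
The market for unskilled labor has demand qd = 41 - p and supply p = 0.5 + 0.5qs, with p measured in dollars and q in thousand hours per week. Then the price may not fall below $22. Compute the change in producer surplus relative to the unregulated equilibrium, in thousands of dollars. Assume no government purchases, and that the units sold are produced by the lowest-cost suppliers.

Rearranging supply gives qs = 2p - 1. Without the control the market clears where 41 - p = 2p - 1, i.e. p* = 14 and q* = 27.
Because the floor (22) lies above the market-clearing price, it is binding.
At p = 22: qd = 41 - 22 = 19 and qs = 2·22 - 1 = 43.
Producer surplus without the control is ½ · (14 - 0.5) · 27 = 182.25.
With the floor, 19 units are sold at 22. The supply price at q = 19 is 10, so PS = ½ · [(22 - 0.5) + (22 - 10)] · 19 = 318.25.
Change in producer surplus = 318.25 - 182.25 = 136.

136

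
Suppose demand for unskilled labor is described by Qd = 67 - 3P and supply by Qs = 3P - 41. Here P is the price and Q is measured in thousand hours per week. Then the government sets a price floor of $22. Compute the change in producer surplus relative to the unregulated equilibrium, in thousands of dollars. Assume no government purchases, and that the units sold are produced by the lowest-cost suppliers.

In a free market, 67 - 3P = 3P - 41 gives the equilibrium P* = 18, Q* = 13.
The floor of 22 is above the equilibrium price 18, so it binds.
At P = 22: Qd = 67 - 3·22 = 1 and Qs = 3·22 - 41 = 25.
Producer surplus without the control is ½ · (18 - 41/3) · 13 = 169/6.
With the floor, 1 units are sold at 22. The supply price at Q = 1 is 14, so PS = ½ · [(22 - 41/3) + (22 - 14)] · 1 = 49/6.
Change in producer surplus = 49/6 - 169/6 = -20.

-20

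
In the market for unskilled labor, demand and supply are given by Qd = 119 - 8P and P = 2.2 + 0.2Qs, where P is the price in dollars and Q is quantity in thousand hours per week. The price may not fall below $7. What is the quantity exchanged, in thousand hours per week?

39

Rearranging supply gives Qs = 5P - 11. Setting quantity demanded equal to quantity supplied, 119 - 8P = 5P - 11, gives P* = 10 and Q* = 39.
The floor of 7 is below the equilibrium price 10, so it is not binding; the market clears at P* = 10, Q* = 39.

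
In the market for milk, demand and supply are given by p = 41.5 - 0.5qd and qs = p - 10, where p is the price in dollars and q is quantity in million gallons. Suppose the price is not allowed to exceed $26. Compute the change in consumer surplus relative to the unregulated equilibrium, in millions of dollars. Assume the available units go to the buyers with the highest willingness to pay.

Rearranging demand gives qd = 83 - 2p. Without the control the market clears where 83 - 2p = p - 10, i.e. p* = 31 and q* = 21.
Since 26 < 31, the ceiling is binding.
At p = 26: qd = 83 - 2·26 = 31 and qs = 26 - 10 = 16.
Consumer surplus without the control is ½ · (41.5 - 31) · 21 = 110.25.
With the ceiling, 16 units are sold at 26 (assume they go to the highest-value buyers). The demand price at q = 16 is 33.5, so CS = ½ · [(41.5 - 26) + (33.5 - 26)] · 16 = 184.
Change in consumer surplus = 184 - 110.25 = 73.75.

73.75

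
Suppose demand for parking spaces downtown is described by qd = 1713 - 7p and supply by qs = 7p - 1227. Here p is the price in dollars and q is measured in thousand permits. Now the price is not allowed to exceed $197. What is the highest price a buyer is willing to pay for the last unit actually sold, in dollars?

223

Equilibrium: 1713 - 7p = 7p - 1227, so 2940 = 14p and p* = 210, q* = 243.
The ceiling of 197 is below the equilibrium price 210, so it binds.
At p = 197: qd = 1713 - 7·197 = 334 and qs = 7·197 - 1227 = 152.
Only 152 units reach the market. On the demand curve, the marginal buyer's willingness to pay at q = 152 is (1713 - 152)/7 = 223.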